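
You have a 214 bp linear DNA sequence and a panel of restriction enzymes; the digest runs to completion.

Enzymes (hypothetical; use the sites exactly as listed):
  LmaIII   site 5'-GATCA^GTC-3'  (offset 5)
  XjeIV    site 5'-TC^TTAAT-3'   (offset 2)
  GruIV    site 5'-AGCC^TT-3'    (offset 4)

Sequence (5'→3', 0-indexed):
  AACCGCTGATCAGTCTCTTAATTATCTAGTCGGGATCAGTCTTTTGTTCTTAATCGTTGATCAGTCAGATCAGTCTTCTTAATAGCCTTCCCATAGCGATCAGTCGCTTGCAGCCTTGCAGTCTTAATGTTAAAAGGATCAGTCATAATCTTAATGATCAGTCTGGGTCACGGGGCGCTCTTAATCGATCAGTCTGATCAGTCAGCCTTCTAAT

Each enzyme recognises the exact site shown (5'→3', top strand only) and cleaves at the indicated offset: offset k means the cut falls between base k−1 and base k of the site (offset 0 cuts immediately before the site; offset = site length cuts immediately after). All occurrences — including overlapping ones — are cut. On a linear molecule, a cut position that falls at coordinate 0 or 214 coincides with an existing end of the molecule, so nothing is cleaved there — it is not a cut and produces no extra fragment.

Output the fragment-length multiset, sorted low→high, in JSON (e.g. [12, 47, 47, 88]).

Site scan:
  LmaIII (GATCAGTC, off=5): starts [7, 33, 58, 67, 97, 136, 155, 186, 195] → cuts [12, 38, 63, 72, 102, 141, 160, 191, 200]
  XjeIV (TCTTAAT, off=2): starts [15, 47, 76, 121, 148, 178] → cuts [17, 49, 78, 123, 150, 180]
  GruIV (AGCCTT, off=4): starts [83, 111, 203] → cuts [87, 115, 207]

Pooled cuts: [12, 17, 38, 49, 63, 72, 78, 87, 102, 115, 123, 141, 150, 160, 180, 191, 200, 207]

Fragment lengths:
  [0,12): 12 bp
  [12,17): 5 bp
  [17,38): 21 bp
  [38,49): 11 bp
  [49,63): 14 bp
  [63,72): 9 bp
  [72,78): 6 bp
  [78,87): 9 bp
  [87,102): 15 bp
  [102,115): 13 bp
  [115,123): 8 bp
  [123,141): 18 bp
  [141,150): 9 bp
  [150,160): 10 bp
  [160,180): 20 bp
  [180,191): 11 bp
  [191,200): 9 bp
  [200,207): 7 bp
  [207,214): 7 bp

[5,6,7,7,8,9,9,9,9,10,11,11,12,13,14,15,18,20,21]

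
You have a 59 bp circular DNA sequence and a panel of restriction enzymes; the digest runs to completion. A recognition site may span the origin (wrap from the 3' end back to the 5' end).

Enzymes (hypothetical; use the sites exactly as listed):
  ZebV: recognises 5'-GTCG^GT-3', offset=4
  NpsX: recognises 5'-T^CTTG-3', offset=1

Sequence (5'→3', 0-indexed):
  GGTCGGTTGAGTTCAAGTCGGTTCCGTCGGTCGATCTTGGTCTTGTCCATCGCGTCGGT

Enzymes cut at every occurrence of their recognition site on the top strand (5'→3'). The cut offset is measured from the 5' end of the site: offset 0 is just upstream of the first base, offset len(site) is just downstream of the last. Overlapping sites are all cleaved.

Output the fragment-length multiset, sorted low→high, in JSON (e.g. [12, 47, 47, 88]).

Per-enzyme occurrences:
  ZebV (GTCGGT, off=4): starts [1, 16, 25, 53] → cuts [5, 20, 29, 57]
  NpsX (TCTTG, off=1): starts [34, 40] → cuts [35, 41]

Pooled cuts: [5, 20, 29, 35, 41, 57]

Fragments:
  5→20: 15 bp
  20→29: 9 bp
  29→35: 6 bp
  35→41: 6 bp
  41→57: 16 bp
  57→5 (wrap): 59-57+5 = 7 bp

[6,6,7,9,15,16]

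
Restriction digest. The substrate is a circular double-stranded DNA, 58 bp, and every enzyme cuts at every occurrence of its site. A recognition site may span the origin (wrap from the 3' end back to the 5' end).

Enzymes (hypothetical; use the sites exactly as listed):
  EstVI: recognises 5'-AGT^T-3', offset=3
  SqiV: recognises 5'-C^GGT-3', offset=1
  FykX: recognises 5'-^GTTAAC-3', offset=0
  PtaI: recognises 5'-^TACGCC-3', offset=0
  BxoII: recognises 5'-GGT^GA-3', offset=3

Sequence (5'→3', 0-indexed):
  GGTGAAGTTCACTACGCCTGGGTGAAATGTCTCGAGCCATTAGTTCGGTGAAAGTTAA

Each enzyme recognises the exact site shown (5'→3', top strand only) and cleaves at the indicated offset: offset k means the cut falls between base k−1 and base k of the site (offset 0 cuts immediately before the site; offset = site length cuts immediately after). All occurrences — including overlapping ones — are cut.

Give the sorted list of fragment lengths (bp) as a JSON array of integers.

Site scan:
  EstVI AGTT/3: at [5, 41, 52] ⇒ [8, 44, 55]
  SqiV CGGT/1: at [45] ⇒ [46]
  FykX (GTTAAC, off=0): no sites
  PtaI TACGCC/0: at [12] ⇒ [12]
  BxoII GGTGA/3: at [0, 20, 46] ⇒ [3, 23, 49]

All cut coordinates (distinct, sorted): [3, 8, 12, 23, 44, 46, 49, 55]

Fragments:
  3→8: 5 bp
  8→12: 4 bp
  12→23: 11 bp
  23→44: 21 bp
  44→46: 2 bp
  46→49: 3 bp
  49→55: 6 bp
  55→3 (wrap): 58-55+3 = 6 bp

[2,3,4,5,6,6,11,21]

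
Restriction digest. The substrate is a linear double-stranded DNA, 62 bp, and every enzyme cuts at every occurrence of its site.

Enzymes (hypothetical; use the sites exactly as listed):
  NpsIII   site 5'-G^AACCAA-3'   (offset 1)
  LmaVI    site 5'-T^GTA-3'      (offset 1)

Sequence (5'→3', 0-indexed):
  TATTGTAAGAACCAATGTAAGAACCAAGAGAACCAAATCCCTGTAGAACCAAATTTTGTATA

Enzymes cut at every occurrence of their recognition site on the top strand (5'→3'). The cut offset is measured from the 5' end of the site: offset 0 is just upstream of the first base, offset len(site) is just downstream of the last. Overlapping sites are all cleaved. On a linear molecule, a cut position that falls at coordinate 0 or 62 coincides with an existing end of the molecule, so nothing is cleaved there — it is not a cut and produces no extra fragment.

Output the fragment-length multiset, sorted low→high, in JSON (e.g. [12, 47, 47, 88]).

[4,4,5,5,5,7,9,11,12]

Scan for sites:
  NpsIII (GAACCAA, off=1): starts [8, 20, 29, 45] → cuts [9, 21, 30, 46]
  LmaVI (TGTA, off=1): starts [3, 15, 41, 56] → cuts [4, 16, 42, 57]

All cut coordinates (distinct, sorted): [4, 9, 16, 21, 30, 42, 46, 57]

Fragment lengths:
  [0,4): 4 bp
  [4,9): 5 bp
  [9,16): 7 bp
  [16,21): 5 bp
  [21,30): 9 bp
  [30,42): 12 bp
  [42,46): 4 bp
  [46,57): 11 bp
  [57,62): 5 bp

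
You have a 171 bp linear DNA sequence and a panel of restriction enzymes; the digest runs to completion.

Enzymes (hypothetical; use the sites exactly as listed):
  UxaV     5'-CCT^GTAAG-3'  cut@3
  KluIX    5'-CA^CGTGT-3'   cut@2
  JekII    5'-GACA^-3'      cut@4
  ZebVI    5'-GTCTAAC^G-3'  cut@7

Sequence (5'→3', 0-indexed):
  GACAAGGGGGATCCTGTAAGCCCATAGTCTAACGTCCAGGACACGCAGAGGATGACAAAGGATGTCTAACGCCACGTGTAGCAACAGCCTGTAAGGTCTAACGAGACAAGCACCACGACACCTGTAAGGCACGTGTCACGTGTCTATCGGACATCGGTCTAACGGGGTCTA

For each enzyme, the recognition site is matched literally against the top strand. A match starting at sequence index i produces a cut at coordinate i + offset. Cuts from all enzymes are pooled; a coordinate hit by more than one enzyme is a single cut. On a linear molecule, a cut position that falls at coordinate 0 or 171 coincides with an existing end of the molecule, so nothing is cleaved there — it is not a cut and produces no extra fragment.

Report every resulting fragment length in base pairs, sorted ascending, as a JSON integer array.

Per-enzyme occurrences:
  UxaV CCTGTAAG/3: at [12, 87, 120] ⇒ [15, 90, 123]
  KluIX CACGTGT/2: at [72, 129, 136] ⇒ [74, 131, 138]
  JekII GACA/4: at [0, 39, 53, 104, 116, 149] ⇒ [4, 43, 57, 108, 120, 153]
  ZebVI GTCTAACG/7: at [26, 63, 95, 156] ⇒ [33, 70, 102, 163]

All cut coordinates (distinct, sorted): [4, 15, 33, 43, 57, 70, 74, 90, 102, 108, 120, 123, 131, 138, 153, 163]

Fragment lengths:
  [0,4): 4 bp
  [4,15): 11 bp
  [15,33): 18 bp
  [33,43): 10 bp
  [43,57): 14 bp
  [57,70): 13 bp
  [70,74): 4 bp
  [74,90): 16 bp
  [90,102): 12 bp
  [102,108): 6 bp
  [108,120): 12 bp
  [120,123): 3 bp
  [123,131): 8 bp
  [131,138): 7 bp
  [138,153): 15 bp
  [153,163): 10 bp
  [163,171): 8 bp

[3,4,4,6,7,8,8,10,10,11,12,12,13,14,15,16,18]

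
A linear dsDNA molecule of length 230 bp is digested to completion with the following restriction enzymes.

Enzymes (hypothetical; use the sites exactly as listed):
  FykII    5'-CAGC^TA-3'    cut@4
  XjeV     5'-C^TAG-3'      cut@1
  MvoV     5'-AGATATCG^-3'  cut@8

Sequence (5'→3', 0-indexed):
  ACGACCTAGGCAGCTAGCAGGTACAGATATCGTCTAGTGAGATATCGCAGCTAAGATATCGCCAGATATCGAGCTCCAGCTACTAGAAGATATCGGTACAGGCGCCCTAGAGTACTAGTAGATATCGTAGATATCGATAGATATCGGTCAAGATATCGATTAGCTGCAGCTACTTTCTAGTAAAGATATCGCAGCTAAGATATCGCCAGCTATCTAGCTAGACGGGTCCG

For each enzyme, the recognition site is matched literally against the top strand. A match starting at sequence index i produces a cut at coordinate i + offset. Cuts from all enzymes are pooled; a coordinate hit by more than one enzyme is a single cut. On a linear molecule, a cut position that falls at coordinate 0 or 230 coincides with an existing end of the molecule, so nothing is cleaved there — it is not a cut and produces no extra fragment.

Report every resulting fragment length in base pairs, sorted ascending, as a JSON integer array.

[2,3,4,4,4,4,5,6,7,8,8,9,9,10,10,10,10,12,12,12,12,12,12,13,14,18]

Scan for sites:
  FykII CAGCTA/4: at [10, 47, 76, 166, 191, 206] ⇒ [14, 51, 80, 170, 195, 210]
  XjeV CTAG/1: at [5, 13, 33, 82, 106, 114, 176, 213, 217] ⇒ [6, 14, 34, 83, 107, 115, 177, 214, 218]
  MvoV AGATATCG/8: at [24, 39, 53, 63, 87, 119, 128, 138, 150, 183, 197] ⇒ [32, 47, 61, 71, 95, 127, 136, 146, 158, 191, 205]

All cut coordinates (distinct, sorted): [6, 14, 32, 34, 47, 51, 61, 71, 80, 83, 95, 107, 115, 127, 136, 146, 158, 170, 177, 191, 195, 205, 210, 214, 218]

Fragment lengths:
  [0,6): 6 bp
  [6,14): 8 bp
  [14,32): 18 bp
  [32,34): 2 bp
  [34,47): 13 bp
  [47,51): 4 bp
  [51,61): 10 bp
  [61,71): 10 bp
  [71,80): 9 bp
  [80,83): 3 bp
  [83,95): 12 bp
  [95,107): 12 bp
  [107,115): 8 bp
  [115,127): 12 bp
  [127,136): 9 bp
  [136,146): 10 bp
  [146,158): 12 bp
  [158,170): 12 bp
  [170,177): 7 bp
  [177,191): 14 bp
  [191,195): 4 bp
  [195,205): 10 bp
  [205,210): 5 bp
  [210,214): 4 bp
  [214,218): 4 bp
  [218,230): 12 bp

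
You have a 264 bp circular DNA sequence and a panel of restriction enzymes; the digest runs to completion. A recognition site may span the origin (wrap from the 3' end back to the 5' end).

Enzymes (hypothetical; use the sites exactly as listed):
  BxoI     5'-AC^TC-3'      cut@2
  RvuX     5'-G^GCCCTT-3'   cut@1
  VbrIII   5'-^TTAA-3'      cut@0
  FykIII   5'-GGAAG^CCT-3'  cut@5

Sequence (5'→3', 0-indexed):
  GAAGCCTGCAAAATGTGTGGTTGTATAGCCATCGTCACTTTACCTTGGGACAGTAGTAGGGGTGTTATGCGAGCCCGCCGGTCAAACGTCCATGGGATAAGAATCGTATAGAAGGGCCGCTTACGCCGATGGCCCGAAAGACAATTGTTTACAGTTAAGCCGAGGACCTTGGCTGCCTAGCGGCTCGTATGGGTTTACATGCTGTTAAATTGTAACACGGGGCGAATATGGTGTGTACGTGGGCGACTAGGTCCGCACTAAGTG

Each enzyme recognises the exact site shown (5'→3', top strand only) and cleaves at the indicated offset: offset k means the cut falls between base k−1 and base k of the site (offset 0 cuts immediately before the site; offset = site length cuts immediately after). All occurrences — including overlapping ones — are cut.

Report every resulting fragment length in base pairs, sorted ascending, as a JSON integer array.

[50,64,150]

Site scan:
  BxoI (ACTC, off=2): no sites
  RvuX (GGCCCTT, off=1): no sites
  VbrIII TTAA/0: at [154, 204] ⇒ [154, 204]
  FykIII GGAAGCCT/5: at [263] ⇒ [4]

Pooled cuts: [4, 154, 204]

Fragments:
  4→154: 150 bp
  154→204: 50 bp
  204→4 (wrap): 264-204+4 = 64 bp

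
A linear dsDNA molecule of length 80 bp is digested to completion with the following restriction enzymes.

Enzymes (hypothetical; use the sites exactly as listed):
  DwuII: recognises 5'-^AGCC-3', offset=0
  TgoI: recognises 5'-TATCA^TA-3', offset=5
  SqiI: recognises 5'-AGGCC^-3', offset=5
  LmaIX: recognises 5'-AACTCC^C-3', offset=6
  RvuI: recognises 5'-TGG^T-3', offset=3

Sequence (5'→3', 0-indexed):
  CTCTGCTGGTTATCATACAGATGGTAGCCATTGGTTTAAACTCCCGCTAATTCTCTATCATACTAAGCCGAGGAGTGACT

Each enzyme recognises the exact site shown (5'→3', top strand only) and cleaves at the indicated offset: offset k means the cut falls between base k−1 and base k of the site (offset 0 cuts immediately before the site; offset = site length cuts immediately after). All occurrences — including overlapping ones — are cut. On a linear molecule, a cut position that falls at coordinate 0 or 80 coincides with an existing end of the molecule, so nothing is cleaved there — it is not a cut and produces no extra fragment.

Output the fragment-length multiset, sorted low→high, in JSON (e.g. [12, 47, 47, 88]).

[1,5,6,9,9,9,10,15,16]

Per-enzyme occurrences:
  DwuII AGCC/0: at [25, 65] ⇒ [25, 65]
  TgoI TATCATA/5: at [10, 55] ⇒ [15, 60]
  SqiI (AGGCC, off=5): no sites
  LmaIX AACTCCC/6: at [38] ⇒ [44]
  RvuI TGGT/3: at [6, 21, 31] ⇒ [9, 24, 34]

Pooled cuts: [9, 15, 24, 25, 34, 44, 60, 65]

Fragment lengths:
  [0,9): 9 bp
  [9,15): 6 bp
  [15,24): 9 bp
  [24,25): 1 bp
  [25,34): 9 bp
  [34,44): 10 bp
  [44,60): 16 bp
  [60,65): 5 bp
  [65,80): 15 bp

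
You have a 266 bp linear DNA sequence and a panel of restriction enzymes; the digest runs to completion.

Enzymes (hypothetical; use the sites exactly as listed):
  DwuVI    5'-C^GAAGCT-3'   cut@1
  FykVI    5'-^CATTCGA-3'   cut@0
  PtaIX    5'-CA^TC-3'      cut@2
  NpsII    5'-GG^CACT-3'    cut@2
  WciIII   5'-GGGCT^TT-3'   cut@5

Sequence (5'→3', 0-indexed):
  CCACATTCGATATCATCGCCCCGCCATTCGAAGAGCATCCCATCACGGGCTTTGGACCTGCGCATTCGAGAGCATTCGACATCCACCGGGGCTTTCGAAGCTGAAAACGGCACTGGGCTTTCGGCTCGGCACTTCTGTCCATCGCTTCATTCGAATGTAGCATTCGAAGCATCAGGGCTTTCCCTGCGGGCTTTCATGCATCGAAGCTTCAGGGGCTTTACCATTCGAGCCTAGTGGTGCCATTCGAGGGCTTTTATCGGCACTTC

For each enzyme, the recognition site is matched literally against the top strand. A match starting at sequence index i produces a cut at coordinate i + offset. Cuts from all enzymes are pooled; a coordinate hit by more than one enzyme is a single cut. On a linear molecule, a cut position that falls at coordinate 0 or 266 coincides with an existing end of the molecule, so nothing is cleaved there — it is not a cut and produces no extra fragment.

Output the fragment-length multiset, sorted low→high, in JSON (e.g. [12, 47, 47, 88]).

Per-enzyme occurrences:
  DwuVI CGAAGCT/1: at [95, 201] ⇒ [96, 202]
  FykVI CATTCGA/0: at [3, 24, 62, 72, 147, 160, 221, 240] ⇒ [3, 24, 62, 72, 147, 160, 221, 240]
  PtaIX CATC/2: at [13, 35, 40, 79, 139, 169, 198] ⇒ [15, 37, 42, 81, 141, 171, 200]
  NpsII GGCACT/2: at [108, 127, 258] ⇒ [110, 129, 260]
  WciIII GGGCTTT/5: at [46, 88, 114, 174, 187, 212, 247] ⇒ [51, 93, 119, 179, 192, 217, 252]

All cut coordinates (distinct, sorted): [3, 15, 24, 37, 42, 51, 62, 72, 81, 93, 96, 110, 119, 129, 141, 147, 160, 171, 179, 192, 200, 202, 217, 221, 240, 252, 260]

Fragments:
  [0,3): 3 bp
  [3,15): 12 bp
  [15,24): 9 bp
  [24,37): 13 bp
  [37,42): 5 bp
  [42,51): 9 bp
  [51,62): 11 bp
  [62,72): 10 bp
  [72,81): 9 bp
  [81,93): 12 bp
  [93,96): 3 bp
  [96,110): 14 bp
  [110,119): 9 bp
  [119,129): 10 bp
  [129,141): 12 bp
  [141,147): 6 bp
  [147,160): 13 bp
  [160,171): 11 bp
  [171,179): 8 bp
  [179,192): 13 bp
  [192,200): 8 bp
  [200,202): 2 bp
  [202,217): 15 bp
  [217,221): 4 bp
  [221,240): 19 bp
  [240,252): 12 bp
  [252,260): 8 bp
  [260,266): 6 bp

[2,3,3,4,5,6,6,8,8,8,9,9,9,9,10,10,11,11,12,12,12,12,13,13,13,14,15,19]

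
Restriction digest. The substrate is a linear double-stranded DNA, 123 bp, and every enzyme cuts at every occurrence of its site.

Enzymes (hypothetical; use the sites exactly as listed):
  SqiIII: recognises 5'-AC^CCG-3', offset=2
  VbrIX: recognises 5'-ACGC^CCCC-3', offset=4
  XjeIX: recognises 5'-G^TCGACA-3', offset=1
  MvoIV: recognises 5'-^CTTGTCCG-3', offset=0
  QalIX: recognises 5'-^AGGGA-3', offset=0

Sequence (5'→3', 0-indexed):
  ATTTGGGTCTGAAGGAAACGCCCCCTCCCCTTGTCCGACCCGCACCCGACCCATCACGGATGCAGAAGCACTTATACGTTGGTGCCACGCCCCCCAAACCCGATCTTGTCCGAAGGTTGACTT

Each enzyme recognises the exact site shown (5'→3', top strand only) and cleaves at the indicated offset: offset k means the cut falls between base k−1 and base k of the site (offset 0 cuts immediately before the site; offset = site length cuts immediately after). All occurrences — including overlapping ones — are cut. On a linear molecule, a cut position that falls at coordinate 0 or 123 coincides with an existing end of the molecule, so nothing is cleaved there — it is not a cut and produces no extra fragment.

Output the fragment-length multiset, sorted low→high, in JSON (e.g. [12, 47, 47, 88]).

Scan for sites:
  SqiIII ACCCG/2: at [37, 43, 97] ⇒ [39, 45, 99]
  VbrIX ACGCCCCC/4: at [17, 86] ⇒ [21, 90]
  XjeIX (GTCGACA, off=1): no sites
  MvoIV CTTGTCCG/0: at [29, 104] ⇒ [29, 104]
  QalIX (AGGGA, off=0): no sites

All cut coordinates (distinct, sorted): [21, 29, 39, 45, 90, 99, 104]

Fragments:
  [0,21): 21 bp
  [21,29): 8 bp
  [29,39): 10 bp
  [39,45): 6 bp
  [45,90): 45 bp
  [90,99): 9 bp
  [99,104): 5 bp
  [104,123): 19 bp

[5,6,8,9,10,19,21,45]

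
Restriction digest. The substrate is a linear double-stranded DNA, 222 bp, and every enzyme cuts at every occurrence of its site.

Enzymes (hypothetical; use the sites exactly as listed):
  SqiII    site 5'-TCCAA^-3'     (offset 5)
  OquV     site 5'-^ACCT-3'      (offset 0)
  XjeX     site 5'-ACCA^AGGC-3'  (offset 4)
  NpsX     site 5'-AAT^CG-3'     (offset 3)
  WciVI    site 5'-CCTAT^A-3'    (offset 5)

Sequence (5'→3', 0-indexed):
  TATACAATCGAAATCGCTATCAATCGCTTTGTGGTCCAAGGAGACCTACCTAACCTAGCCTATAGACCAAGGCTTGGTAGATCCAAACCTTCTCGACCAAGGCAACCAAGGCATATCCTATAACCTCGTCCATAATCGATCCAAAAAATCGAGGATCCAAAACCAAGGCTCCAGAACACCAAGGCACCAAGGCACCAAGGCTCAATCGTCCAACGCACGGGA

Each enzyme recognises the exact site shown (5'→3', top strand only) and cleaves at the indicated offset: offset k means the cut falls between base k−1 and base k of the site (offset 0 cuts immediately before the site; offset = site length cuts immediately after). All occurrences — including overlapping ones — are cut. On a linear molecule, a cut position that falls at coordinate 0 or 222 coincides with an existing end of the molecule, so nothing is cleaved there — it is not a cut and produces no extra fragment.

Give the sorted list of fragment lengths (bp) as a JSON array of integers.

[1,4,4,5,5,5,6,6,7,8,8,8,8,9,9,9,10,11,11,13,13,14,15,16,17]

Scan for sites:
  SqiII TCCAA/5: at [34, 81, 139, 155, 208] ⇒ [39, 86, 144, 160, 213]
  OquV ACCT/0: at [43, 47, 52, 86, 122] ⇒ [43, 47, 52, 86, 122]
  XjeX ACCAAGGC/4: at [65, 95, 104, 161, 177, 185, 193] ⇒ [69, 99, 108, 165, 181, 189, 197]
  NpsX AATCG/3: at [5, 11, 21, 133, 146, 203] ⇒ [8, 14, 24, 136, 149, 206]
  WciVI CCTATA/5: at [58, 116] ⇒ [63, 121]

All cut coordinates (distinct, sorted): [8, 14, 24, 39, 43, 47, 52, 63, 69, 86, 99, 108, 121, 122, 136, 144, 149, 160, 165, 181, 189, 197, 206, 213]

Fragments:
  [0,8): 8 bp
  [8,14): 6 bp
  [14,24): 10 bp
  [24,39): 15 bp
  [39,43): 4 bp
  [43,47): 4 bp
  [47,52): 5 bp
  [52,63): 11 bp
  [63,69): 6 bp
  [69,86): 17 bp
  [86,99): 13 bp
  [99,108): 9 bp
  [108,121): 13 bp
  [121,122): 1 bp
  [122,136): 14 bp
  [136,144): 8 bp
  [144,149): 5 bp
  [149,160): 11 bp
  [160,165): 5 bp
  [165,181): 16 bp
  [181,189): 8 bp
  [189,197): 8 bp
  [197,206): 9 bp
  [206,213): 7 bp
  [213,222): 9 bp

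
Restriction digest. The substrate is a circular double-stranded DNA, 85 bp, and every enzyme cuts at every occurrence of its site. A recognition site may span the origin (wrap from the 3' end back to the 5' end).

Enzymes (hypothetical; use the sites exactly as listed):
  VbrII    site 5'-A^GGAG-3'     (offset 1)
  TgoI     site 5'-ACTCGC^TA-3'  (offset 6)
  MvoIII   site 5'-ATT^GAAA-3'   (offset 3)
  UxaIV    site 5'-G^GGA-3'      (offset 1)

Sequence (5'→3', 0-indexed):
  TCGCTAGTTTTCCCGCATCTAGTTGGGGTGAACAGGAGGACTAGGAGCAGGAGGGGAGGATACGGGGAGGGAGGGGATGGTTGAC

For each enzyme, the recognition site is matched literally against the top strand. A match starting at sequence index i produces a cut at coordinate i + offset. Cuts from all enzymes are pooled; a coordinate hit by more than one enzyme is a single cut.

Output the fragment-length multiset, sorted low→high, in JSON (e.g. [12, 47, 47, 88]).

[4,5,5,6,9,11,15,30]

Site scan:
  VbrII AGGAG/1: at [33, 42, 48] ⇒ [34, 43, 49]
  TgoI ACTCGCTA/6: at [83] ⇒ [4]
  MvoIII (ATTGAAA, off=3): no sites
  UxaIV GGGA/1: at [53, 64, 68, 73] ⇒ [54, 65, 69, 74]

Pooled cuts: [4, 34, 43, 49, 54, 65, 69, 74]

Fragments:
  4→34: 30 bp
  34→43: 9 bp
  43→49: 6 bp
  49→54: 5 bp
  54→65: 11 bp
  65→69: 4 bp
  69→74: 5 bp
  74→4 (wrap): 85-74+4 = 15 bp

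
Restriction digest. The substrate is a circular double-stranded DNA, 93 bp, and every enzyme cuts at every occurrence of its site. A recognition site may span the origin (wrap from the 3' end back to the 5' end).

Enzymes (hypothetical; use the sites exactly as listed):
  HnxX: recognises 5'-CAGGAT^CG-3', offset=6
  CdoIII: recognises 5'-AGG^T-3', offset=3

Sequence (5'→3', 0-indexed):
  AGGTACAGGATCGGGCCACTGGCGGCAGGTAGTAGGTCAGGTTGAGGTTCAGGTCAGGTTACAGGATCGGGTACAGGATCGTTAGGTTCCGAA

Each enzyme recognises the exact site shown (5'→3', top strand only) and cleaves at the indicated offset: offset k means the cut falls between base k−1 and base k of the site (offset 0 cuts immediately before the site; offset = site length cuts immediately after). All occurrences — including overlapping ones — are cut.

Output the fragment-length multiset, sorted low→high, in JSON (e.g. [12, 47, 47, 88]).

[5,5,6,6,7,7,8,9,10,12,18]

Scan for sites:
  HnxX (CAGGATCG, off=6): starts [5, 61, 73] → cuts [11, 67, 79]
  CdoIII (AGGT, off=3): starts [0, 26, 33, 38, 44, 50, 55, 83] → cuts [3, 29, 36, 41, 47, 53, 58, 86]

All cut coordinates (distinct, sorted): [3, 11, 29, 36, 41, 47, 53, 58, 67, 79, 86]

Fragment lengths:
  3→11: 8 bp
  11→29: 18 bp
  29→36: 7 bp
  36→41: 5 bp
  41→47: 6 bp
  47→53: 6 bp
  53→58: 5 bp
  58→67: 9 bp
  67→79: 12 bp
  79→86: 7 bp
  86→3 (wrap): 93-86+3 = 10 bp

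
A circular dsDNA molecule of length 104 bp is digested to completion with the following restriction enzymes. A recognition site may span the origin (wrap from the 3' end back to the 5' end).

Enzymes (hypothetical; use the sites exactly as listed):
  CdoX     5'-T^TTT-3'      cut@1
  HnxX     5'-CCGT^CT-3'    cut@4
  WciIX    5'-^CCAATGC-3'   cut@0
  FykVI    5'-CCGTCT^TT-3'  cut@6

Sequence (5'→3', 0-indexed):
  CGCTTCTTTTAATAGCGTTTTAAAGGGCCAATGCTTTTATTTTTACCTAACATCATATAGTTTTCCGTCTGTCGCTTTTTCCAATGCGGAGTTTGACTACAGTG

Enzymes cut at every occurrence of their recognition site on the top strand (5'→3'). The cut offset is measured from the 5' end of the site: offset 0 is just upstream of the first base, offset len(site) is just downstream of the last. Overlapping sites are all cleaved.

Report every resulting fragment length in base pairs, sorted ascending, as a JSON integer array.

[1,1,3,5,7,8,8,9,11,20,31]

Per-enzyme occurrences:
  CdoX (TTTT, off=1): starts [6, 17, 34, 39, 40, 60, 75, 76] → cuts [7, 18, 35, 40, 41, 61, 76, 77]
  HnxX (CCGTCT, off=4): starts [64] → cuts [68]
  WciIX (CCAATGC, off=0): starts [27, 80] → cuts [27, 80]
  FykVI (CCGTCTTT, off=6): no sites

All cut coordinates (distinct, sorted): [7, 18, 27, 35, 40, 41, 61, 68, 76, 77, 80]

Fragment lengths:
  7→18: 11 bp
  18→27: 9 bp
  27→35: 8 bp
  35→40: 5 bp
  40→41: 1 bp
  41→61: 20 bp
  61→68: 7 bp
  68→76: 8 bp
  76→77: 1 bp
  77→80: 3 bp
  80→7 (wrap): 104-80+7 = 31 bp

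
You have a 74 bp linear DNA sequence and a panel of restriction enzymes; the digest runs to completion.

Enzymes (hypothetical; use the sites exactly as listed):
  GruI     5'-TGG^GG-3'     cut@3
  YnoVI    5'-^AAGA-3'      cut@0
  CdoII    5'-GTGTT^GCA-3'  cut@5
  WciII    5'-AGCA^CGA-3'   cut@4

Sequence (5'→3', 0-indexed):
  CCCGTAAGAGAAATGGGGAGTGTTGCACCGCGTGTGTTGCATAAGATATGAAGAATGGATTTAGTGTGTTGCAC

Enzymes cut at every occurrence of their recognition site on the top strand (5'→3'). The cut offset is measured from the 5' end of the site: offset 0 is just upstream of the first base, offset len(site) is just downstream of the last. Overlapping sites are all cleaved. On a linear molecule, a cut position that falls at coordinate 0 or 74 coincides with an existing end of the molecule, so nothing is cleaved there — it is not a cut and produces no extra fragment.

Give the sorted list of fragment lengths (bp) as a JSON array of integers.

Per-enzyme occurrences:
  GruI TGGGG/3: at [13] ⇒ [16]
  YnoVI AAGA/0: at [5, 42, 50] ⇒ [5, 42, 50]
  CdoII GTGTTGCA/5: at [19, 33, 65] ⇒ [24, 38, 70]
  WciII (AGCACGA, off=4): no sites

All cut coordinates (distinct, sorted): [5, 16, 24, 38, 42, 50, 70]

Fragments:
  [0,5): 5 bp
  [5,16): 11 bp
  [16,24): 8 bp
  [24,38): 14 bp
  [38,42): 4 bp
  [42,50): 8 bp
  [50,70): 20 bp
  [70,74): 4 bp

[4,4,5,8,8,11,14,20]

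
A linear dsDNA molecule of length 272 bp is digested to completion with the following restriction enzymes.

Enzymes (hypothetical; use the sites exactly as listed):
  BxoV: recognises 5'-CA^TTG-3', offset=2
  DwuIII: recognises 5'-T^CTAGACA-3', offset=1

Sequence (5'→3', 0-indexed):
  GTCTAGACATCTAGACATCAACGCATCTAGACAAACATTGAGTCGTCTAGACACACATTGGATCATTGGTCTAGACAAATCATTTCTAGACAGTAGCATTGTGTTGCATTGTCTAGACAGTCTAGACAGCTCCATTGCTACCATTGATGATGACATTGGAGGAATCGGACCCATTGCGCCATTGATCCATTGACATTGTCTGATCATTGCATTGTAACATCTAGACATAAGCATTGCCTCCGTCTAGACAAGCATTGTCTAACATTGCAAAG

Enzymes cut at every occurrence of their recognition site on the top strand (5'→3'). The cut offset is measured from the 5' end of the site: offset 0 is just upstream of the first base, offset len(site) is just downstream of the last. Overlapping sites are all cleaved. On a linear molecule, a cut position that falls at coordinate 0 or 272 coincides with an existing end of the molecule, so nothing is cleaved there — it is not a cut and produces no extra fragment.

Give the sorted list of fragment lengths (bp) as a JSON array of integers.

Site scan:
  BxoV (CATTG, off=2): starts [35, 55, 63, 96, 106, 132, 141, 153, 171, 179, 187, 193, 204, 209, 231, 252, 262] → cuts [37, 57, 65, 98, 108, 134, 143, 155, 173, 181, 189, 195, 206, 211, 233, 254, 264]
  DwuIII (TCTAGACA, off=1): starts [1, 9, 25, 45, 69, 84, 111, 120, 219, 242] → cuts [2, 10, 26, 46, 70, 85, 112, 121, 220, 243]

Pooled cuts: [2, 10, 26, 37, 46, 57, 65, 70, 85, 98, 108, 112, 121, 134, 143, 155, 173, 181, 189, 195, 206, 211, 220, 233, 243, 254, 264]

Fragments:
  [0,2): 2 bp
  [2,10): 8 bp
  [10,26): 16 bp
  [26,37): 11 bp
  [37,46): 9 bp
  [46,57): 11 bp
  [57,65): 8 bp
  [65,70): 5 bp
  [70,85): 15 bp
  [85,98): 13 bp
  [98,108): 10 bp
  [108,112): 4 bp
  [112,121): 9 bp
  [121,134): 13 bp
  [134,143): 9 bp
  [143,155): 12 bp
  [155,173): 18 bp
  [173,181): 8 bp
  [181,189): 8 bp
  [189,195): 6 bp
  [195,206): 11 bp
  [206,211): 5 bp
  [211,220): 9 bp
  [220,233): 13 bp
  [233,243): 10 bp
  [243,254): 11 bp
  [254,264): 10 bp
  [264,272): 8 bp

[2,4,5,5,6,8,8,8,8,8,9,9,9,9,10,10,10,11,11,11,11,12,13,13,13,15,16,18]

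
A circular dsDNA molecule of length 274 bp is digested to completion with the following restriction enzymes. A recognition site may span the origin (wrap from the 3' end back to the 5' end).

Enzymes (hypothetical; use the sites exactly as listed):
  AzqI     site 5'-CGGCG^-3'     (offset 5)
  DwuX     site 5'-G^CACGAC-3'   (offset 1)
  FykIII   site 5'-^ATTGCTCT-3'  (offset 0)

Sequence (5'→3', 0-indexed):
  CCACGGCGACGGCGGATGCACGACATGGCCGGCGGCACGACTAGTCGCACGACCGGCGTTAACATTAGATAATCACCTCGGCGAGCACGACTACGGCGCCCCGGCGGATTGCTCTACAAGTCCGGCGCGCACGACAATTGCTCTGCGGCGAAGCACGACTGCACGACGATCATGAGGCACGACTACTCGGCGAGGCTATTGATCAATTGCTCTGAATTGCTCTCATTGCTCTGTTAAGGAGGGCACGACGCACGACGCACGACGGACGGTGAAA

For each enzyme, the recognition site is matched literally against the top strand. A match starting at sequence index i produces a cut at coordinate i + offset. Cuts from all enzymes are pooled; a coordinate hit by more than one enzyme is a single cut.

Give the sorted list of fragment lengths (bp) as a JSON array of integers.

Scan for sites:
  AzqI (CGGCG, off=5): starts [3, 9, 29, 53, 78, 93, 101, 122, 145, 187] → cuts [8, 14, 34, 58, 83, 98, 106, 127, 150, 192]
  DwuX (GCACGAC, off=1): starts [17, 34, 46, 84, 128, 152, 160, 176, 242, 249, 256] → cuts [18, 35, 47, 85, 129, 153, 161, 177, 243, 250, 257]
  FykIII (ATTGCTCT, off=0): starts [107, 136, 205, 215, 224] → cuts [107, 136, 205, 215, 224]

All cut coordinates (distinct, sorted): [8, 14, 18, 34, 35, 47, 58, 83, 85, 98, 106, 107, 127, 129, 136, 150, 153, 161, 177, 192, 205, 215, 224, 243, 250, 257]

Fragment lengths:
  8→14: 6 bp
  14→18: 4 bp
  18→34: 16 bp
  34→35: 1 bp
  35→47: 12 bp
  47→58: 11 bp
  58→83: 25 bp
  83→85: 2 bp
  85→98: 13 bp
  98→106: 8 bp
  106→107: 1 bp
  107→127: 20 bp
  127→129: 2 bp
  129→136: 7 bp
  136→150: 14 bp
  150→153: 3 bp
  153→161: 8 bp
  161→177: 16 bp
  177→192: 15 bp
  192→205: 13 bp
  205→215: 10 bp
  215→224: 9 bp
  224→243: 19 bp
  243→250: 7 bp
  250→257: 7 bp
  257→8 (wrap): 274-257+8 = 25 bp

[1,1,2,2,3,4,6,7,7,7,8,8,9,10,11,12,13,13,14,15,16,16,19,20,25,25]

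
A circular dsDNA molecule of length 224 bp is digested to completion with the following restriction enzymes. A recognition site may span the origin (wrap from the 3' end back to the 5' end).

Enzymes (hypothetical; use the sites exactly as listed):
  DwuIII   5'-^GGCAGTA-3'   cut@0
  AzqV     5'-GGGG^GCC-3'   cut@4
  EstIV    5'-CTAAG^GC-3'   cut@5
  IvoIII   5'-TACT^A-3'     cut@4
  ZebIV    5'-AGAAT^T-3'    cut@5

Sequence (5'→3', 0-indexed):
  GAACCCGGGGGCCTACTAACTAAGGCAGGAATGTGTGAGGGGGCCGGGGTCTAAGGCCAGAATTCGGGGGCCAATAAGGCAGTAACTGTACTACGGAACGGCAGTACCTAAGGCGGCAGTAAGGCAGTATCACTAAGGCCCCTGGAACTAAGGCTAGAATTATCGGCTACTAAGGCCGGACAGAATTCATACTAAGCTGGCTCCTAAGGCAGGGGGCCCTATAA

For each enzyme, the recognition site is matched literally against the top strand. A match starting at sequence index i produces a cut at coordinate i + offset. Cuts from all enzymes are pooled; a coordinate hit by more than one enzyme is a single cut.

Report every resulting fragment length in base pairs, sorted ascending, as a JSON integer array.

[2,3,6,7,7,7,7,7,8,8,8,8,11,12,13,13,15,15,15,15,18,19]

Site scan:
  DwuIII GGCAGTA/0: at [77, 99, 114, 122] ⇒ [77, 99, 114, 122]
  AzqV GGGGGCC/4: at [6, 38, 65, 211] ⇒ [10, 42, 69, 215]
  EstIV CTAAGGC/5: at [19, 50, 107, 132, 147, 169, 203] ⇒ [24, 55, 112, 137, 152, 174, 208]
  IvoIII TACTA/4: at [13, 88, 167, 189] ⇒ [17, 92, 171, 193]
  ZebIV AGAATT/5: at [58, 155, 181] ⇒ [63, 160, 186]

Pooled cuts: [10, 17, 24, 42, 55, 63, 69, 77, 92, 99, 112, 114, 122, 137, 152, 160, 171, 174, 186, 193, 208, 215]

Fragments:
  10→17: 7 bp
  17→24: 7 bp
  24→42: 18 bp
  42→55: 13 bp
  55→63: 8 bp
  63→69: 6 bp
  69→77: 8 bp
  77→92: 15 bp
  92→99: 7 bp
  99→112: 13 bp
  112→114: 2 bp
  114→122: 8 bp
  122→137: 15 bp
  137→152: 15 bp
  152→160: 8 bp
  160→171: 11 bp
  171→174: 3 bp
  174→186: 12 bp
  186→193: 7 bp
  193→208: 15 bp
  208→215: 7 bp
  215→10 (wrap): 224-215+10 = 19 bp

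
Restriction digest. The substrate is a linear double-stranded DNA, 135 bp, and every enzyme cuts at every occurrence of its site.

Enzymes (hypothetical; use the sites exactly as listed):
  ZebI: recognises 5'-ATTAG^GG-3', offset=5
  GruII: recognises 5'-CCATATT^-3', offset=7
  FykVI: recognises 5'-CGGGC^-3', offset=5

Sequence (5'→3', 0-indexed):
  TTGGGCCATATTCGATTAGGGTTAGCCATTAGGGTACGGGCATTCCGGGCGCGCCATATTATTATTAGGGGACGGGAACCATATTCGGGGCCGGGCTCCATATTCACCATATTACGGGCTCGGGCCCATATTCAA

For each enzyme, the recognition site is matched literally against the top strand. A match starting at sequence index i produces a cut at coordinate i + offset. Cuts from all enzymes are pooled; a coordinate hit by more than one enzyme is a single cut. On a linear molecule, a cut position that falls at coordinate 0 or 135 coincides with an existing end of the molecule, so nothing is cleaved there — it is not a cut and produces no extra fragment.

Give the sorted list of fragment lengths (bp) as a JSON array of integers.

Scan for sites:
  ZebI ATTAGGG/5: at [14, 27, 63] ⇒ [19, 32, 68]
  GruII CCATATT/7: at [5, 53, 78, 97, 106, 125] ⇒ [12, 60, 85, 104, 113, 132]
  FykVI CGGGC/5: at [36, 45, 91, 114, 120] ⇒ [41, 50, 96, 119, 125]

Pooled cuts: [12, 19, 32, 41, 50, 60, 68, 85, 96, 104, 113, 119, 125, 132]

Fragment lengths:
  [0,12): 12 bp
  [12,19): 7 bp
  [19,32): 13 bp
  [32,41): 9 bp
  [41,50): 9 bp
  [50,60): 10 bp
  [60,68): 8 bp
  [68,85): 17 bp
  [85,96): 11 bp
  [96,104): 8 bp
  [104,113): 9 bp
  [113,119): 6 bp
  [119,125): 6 bp
  [125,132): 7 bp
  [132,135): 3 bp

[3,6,6,7,7,8,8,9,9,9,10,11,12,13,17]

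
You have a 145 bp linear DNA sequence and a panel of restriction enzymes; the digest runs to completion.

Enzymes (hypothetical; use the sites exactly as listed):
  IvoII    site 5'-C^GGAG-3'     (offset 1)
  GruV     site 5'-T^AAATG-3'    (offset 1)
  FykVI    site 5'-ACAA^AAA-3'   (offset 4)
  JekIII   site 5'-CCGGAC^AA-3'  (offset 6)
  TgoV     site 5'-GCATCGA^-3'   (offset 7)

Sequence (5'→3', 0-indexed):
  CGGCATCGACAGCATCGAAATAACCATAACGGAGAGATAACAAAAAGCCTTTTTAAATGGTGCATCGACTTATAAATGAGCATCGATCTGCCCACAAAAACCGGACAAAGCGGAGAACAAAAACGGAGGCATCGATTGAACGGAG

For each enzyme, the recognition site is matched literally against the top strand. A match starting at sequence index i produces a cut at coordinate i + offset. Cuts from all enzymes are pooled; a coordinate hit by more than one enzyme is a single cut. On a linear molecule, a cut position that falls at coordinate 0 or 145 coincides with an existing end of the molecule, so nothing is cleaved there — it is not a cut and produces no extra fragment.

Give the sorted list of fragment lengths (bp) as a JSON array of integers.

[4,4,5,5,6,9,9,9,9,11,11,11,12,13,13,14]

Scan for sites:
  IvoII CGGAG/1: at [29, 110, 123, 140] ⇒ [30, 111, 124, 141]
  GruV TAAATG/1: at [53, 72] ⇒ [54, 73]
  FykVI ACAAAAA/4: at [39, 93, 116] ⇒ [43, 97, 120]
  JekIII CCGGACAA/6: at [100] ⇒ [106]
  TgoV GCATCGA/7: at [2, 11, 61, 79, 128] ⇒ [9, 18, 68, 86, 135]

Pooled cuts: [9, 18, 30, 43, 54, 68, 73, 86, 97, 106, 111, 120, 124, 135, 141]

Fragments:
  [0,9): 9 bp
  [9,18): 9 bp
  [18,30): 12 bp
  [30,43): 13 bp
  [43,54): 11 bp
  [54,68): 14 bp
  [68,73): 5 bp
  [73,86): 13 bp
  [86,97): 11 bp
  [97,106): 9 bp
  [106,111): 5 bp
  [111,120): 9 bp
  [120,124): 4 bp
  [124,135): 11 bp
  [135,141): 6 bp
  [141,145): 4 bp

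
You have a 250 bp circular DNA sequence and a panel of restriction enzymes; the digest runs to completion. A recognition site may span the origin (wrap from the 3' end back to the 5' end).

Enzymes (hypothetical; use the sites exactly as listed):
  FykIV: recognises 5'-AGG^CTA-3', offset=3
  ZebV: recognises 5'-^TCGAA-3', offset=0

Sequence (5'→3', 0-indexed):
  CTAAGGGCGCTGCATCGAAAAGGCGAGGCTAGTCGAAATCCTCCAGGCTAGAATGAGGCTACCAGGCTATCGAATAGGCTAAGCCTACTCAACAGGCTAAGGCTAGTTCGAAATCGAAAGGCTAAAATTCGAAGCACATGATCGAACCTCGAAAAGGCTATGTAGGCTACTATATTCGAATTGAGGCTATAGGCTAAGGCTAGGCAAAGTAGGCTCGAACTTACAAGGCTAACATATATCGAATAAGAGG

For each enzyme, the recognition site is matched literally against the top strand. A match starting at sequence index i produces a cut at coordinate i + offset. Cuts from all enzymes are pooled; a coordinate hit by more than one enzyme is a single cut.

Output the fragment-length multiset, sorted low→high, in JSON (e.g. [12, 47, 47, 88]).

Scan for sites:
  FykIV AGGCTA/3: at [25, 44, 55, 63, 75, 93, 99, 118, 154, 163, 183, 190, 196, 225, 247] ⇒ [0, 28, 47, 58, 66, 78, 96, 102, 121, 157, 166, 186, 193, 199, 228]
  ZebV TCGAA/0: at [14, 32, 69, 107, 113, 128, 141, 148, 175, 214, 238] ⇒ [14, 32, 69, 107, 113, 128, 141, 148, 175, 214, 238]

Pooled cuts: [0, 14, 28, 32, 47, 58, 66, 69, 78, 96, 102, 107, 113, 121, 128, 141, 148, 157, 166, 175, 186, 193, 199, 214, 228, 238]

Fragment lengths:
  0→14: 14 bp
  14→28: 14 bp
  28→32: 4 bp
  32→47: 15 bp
  47→58: 11 bp
  58→66: 8 bp
  66→69: 3 bp
  69→78: 9 bp
  78→96: 18 bp
  96→102: 6 bp
  102→107: 5 bp
  107→113: 6 bp
  113→121: 8 bp
  121→128: 7 bp
  128→141: 13 bp
  141→148: 7 bp
  148→157: 9 bp
  157→166: 9 bp
  166→175: 9 bp
  175→186: 11 bp
  186→193: 7 bp
  193→199: 6 bp
  199→214: 15 bp
  214→228: 14 bp
  228→238: 10 bp
  238→0 (wrap): 250-238+0 = 12 bp

[3,4,5,6,6,6,7,7,7,8,8,9,9,9,9,10,11,11,12,13,14,14,14,15,15,18]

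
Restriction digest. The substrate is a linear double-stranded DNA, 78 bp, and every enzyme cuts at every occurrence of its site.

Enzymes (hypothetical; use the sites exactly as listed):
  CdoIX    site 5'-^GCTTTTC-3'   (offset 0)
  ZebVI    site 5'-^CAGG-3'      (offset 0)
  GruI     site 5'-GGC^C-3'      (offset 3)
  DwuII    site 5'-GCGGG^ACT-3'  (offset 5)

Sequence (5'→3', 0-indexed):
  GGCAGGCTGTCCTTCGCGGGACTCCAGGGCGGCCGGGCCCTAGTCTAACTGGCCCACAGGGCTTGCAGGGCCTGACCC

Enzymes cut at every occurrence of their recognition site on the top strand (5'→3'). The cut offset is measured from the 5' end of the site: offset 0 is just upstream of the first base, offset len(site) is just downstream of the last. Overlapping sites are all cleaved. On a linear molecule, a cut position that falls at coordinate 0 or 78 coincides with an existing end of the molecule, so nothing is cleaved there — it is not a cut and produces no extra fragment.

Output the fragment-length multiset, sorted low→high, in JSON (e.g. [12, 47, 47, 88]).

Scan for sites:
  CdoIX (GCTTTTC, off=0): no sites
  ZebVI CAGG/0: at [2, 24, 56, 65] ⇒ [2, 24, 56, 65]
  GruI GGCC/3: at [30, 35, 50, 68] ⇒ [33, 38, 53, 71]
  DwuII GCGGGACT/5: at [15] ⇒ [20]

All cut coordinates (distinct, sorted): [2, 20, 24, 33, 38, 53, 56, 65, 71]

Fragment lengths:
  [0,2): 2 bp
  [2,20): 18 bp
  [20,24): 4 bp
  [24,33): 9 bp
  [33,38): 5 bp
  [38,53): 15 bp
  [53,56): 3 bp
  [56,65): 9 bp
  [65,71): 6 bp
  [71,78): 7 bp

[2,3,4,5,6,7,9,9,15,18]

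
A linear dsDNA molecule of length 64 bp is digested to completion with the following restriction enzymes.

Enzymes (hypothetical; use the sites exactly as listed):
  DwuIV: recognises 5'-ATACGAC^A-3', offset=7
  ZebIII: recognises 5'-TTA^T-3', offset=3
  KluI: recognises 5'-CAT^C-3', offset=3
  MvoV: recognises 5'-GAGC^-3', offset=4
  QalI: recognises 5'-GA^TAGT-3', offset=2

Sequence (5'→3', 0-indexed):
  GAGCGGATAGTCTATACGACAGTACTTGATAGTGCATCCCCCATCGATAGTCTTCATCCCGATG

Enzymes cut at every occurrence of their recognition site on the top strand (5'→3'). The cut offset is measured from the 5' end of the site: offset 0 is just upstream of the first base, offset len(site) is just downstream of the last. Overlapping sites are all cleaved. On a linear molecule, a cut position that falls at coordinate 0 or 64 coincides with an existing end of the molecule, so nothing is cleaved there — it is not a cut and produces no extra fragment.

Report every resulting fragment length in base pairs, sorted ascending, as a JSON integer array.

[3,3,4,7,7,8,9,10,13]

Site scan:
  DwuIV (ATACGACA, off=7): starts [13] → cuts [20]
  ZebIII (TTAT, off=3): no sites
  KluI (CATC, off=3): starts [34, 41, 54] → cuts [37, 44, 57]
  MvoV (GAGC, off=4): starts [0] → cuts [4]
  QalI (GATAGT, off=2): starts [5, 27, 45] → cuts [7, 29, 47]

All cut coordinates (distinct, sorted): [4, 7, 20, 29, 37, 44, 47, 57]

Fragments:
  [0,4): 4 bp
  [4,7): 3 bp
  [7,20): 13 bp
  [20,29): 9 bp
  [29,37): 8 bp
  [37,44): 7 bp
  [44,47): 3 bp
  [47,57): 10 bp
  [57,64): 7 bp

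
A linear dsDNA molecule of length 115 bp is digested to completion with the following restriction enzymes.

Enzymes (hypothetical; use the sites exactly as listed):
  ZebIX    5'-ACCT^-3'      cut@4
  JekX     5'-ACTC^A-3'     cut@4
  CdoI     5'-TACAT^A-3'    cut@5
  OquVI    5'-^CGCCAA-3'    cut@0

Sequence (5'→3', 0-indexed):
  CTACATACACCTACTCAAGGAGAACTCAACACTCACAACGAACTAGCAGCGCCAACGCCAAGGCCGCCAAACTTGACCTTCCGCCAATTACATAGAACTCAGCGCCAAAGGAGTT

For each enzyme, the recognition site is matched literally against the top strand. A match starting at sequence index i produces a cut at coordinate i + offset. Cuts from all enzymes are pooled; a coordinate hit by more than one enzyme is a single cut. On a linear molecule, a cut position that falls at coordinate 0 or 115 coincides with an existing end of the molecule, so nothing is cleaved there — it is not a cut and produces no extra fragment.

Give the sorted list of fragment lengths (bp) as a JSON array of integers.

[2,2,4,6,6,6,7,7,9,11,12,13,15,15]

Site scan:
  ZebIX (ACCT, off=4): starts [8, 75] → cuts [12, 79]
  JekX (ACTCA, off=4): starts [12, 23, 30, 96] → cuts [16, 27, 34, 100]
  CdoI (TACATA, off=5): starts [1, 88] → cuts [6, 93]
  OquVI (CGCCAA, off=0): starts [49, 55, 64, 81, 102] → cuts [49, 55, 64, 81, 102]

All cut coordinates (distinct, sorted): [6, 12, 16, 27, 34, 49, 55, 64, 79, 81, 93, 100, 102]

Fragment lengths:
  [0,6): 6 bp
  [6,12): 6 bp
  [12,16): 4 bp
  [16,27): 11 bp
  [27,34): 7 bp
  [34,49): 15 bp
  [49,55): 6 bp
  [55,64): 9 bp
  [64,79): 15 bp
  [79,81): 2 bp
  [81,93): 12 bp
  [93,100): 7 bp
  [100,102): 2 bp
  [102,115): 13 bp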